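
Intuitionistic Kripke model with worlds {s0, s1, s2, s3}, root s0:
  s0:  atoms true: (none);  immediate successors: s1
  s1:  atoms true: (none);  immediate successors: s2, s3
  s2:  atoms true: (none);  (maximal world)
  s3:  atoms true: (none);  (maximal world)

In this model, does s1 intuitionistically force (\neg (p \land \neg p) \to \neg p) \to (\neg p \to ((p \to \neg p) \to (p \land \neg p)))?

No

s1 \nVdash (\neg (p \land \neg p) \to \neg p) \to (\neg p \to ((p \to \neg p) \to (p \land \neg p))): already at s1 itself, s1 \Vdash \neg (p \land \neg p) \to \neg p but s1 \nVdash \neg p \to ((p \to \neg p) \to (p \land \neg p)).
s1 \nVdash \neg p \to ((p \to \neg p) \to (p \land \neg p)): already at s1 itself, s1 \Vdash \neg p but s1 \nVdash (p \to \neg p) \to (p \land \neg p).
s1 \nVdash (p \to \neg p) \to (p \land \neg p): already at s1 itself, s1 \Vdash p \to \neg p but s1 \nVdash p \land \neg p.
s1 \nVdash p \land \neg p since s1 fails p.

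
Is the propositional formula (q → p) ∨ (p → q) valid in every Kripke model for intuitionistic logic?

This is the Gödel–Dummett linearity axiom, which is not intuitionistically valid.
A Kripke countermodel: worlds 0, 1, 2; order generated by 0 ≤ 1, 0 ≤ 2; atoms true at each world — 0:{}; 1:{q}; 2:{p}.
0 ⊮ (q → p) ∨ (p → q): neither disjunct is forced at 0.
0 ⊮ q → p: at the accessible world 1, 1 ⊩ q but 1 ⊮ p.
1 lacks atom p, so 1 ⊮ p.
So the root 0 does not force the formula.

No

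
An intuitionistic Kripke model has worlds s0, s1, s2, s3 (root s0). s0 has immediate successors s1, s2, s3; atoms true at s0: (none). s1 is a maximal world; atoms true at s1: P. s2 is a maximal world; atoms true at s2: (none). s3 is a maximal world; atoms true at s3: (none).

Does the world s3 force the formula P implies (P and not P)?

s3 forces P implies (P and not P) vacuously: no world accessible from s3 forces the antecedent P.

Yes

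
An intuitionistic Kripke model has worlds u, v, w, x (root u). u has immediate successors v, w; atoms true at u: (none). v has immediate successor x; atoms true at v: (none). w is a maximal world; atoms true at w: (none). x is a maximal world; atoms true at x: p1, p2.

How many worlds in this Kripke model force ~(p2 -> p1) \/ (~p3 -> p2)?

1

u: does not force it — u ||-/- ~(p2 -> p1) \/ (~p3 -> p2): neither disjunct is forced at u.
v: does not force it — v ||-/- ~(p2 -> p1) \/ (~p3 -> p2): neither disjunct is forced at v.
w: does not force it.
x: forces it.
Worlds forcing the formula: {x}.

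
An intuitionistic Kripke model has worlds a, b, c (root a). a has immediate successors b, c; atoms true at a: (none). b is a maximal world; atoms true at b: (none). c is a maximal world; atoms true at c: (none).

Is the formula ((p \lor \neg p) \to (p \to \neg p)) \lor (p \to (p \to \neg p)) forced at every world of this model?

Yes

a \Vdash ((p \lor \neg p) \to (p \to \neg p)) \lor (p \to (p \to \neg p)) via the disjunct (p \lor \neg p) \to (p \to \neg p).
Since the root a forces ((p \lor \neg p) \to (p \to \neg p)) \lor (p \to (p \to \neg p)) and forcing is persistent (monotone upward), every world forces it.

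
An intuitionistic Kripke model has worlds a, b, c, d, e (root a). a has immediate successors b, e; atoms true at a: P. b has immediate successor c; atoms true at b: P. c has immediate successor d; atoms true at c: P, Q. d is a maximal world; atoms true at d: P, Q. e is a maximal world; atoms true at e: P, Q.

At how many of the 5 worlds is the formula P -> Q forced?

a: does not force it — a ||-/- P -> Q: already at a itself, a ||- P but a ||-/- Q.
b: does not force it — b ||-/- P -> Q: already at b itself, b ||- P but b ||-/- Q.
c: forces it.
d: forces it.
e: forces it.
Worlds forcing the formula: {c, d, e}.

3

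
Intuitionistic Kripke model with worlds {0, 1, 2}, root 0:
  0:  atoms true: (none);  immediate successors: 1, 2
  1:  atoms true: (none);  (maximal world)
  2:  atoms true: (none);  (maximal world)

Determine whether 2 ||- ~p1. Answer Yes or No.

Yes

2 ||- ~p1: no world accessible from 2 forces p1.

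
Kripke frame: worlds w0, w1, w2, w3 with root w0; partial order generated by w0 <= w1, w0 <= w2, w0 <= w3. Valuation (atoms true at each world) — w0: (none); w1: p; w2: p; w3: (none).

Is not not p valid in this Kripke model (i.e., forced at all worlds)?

Not every world: w0 does not force not not p.
w0 does not force not not p since w3 is accessible from w0 and w3 forces not p.
w3 forces not p: no world accessible from w3 forces p.

No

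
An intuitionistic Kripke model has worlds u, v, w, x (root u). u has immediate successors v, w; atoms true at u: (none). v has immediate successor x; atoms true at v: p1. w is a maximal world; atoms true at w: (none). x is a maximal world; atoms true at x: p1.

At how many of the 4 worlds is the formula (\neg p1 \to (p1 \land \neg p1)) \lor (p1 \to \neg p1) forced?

u: does not force it — u \nVdash (\neg p1 \to (p1 \land \neg p1)) \lor (p1 \to \neg p1): neither disjunct is forced at u.
v: forces it.
w: forces it.
x: forces it.
Worlds forcing the formula: {v, w, x}.

3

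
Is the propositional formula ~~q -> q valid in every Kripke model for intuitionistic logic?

No

This is double-negation elimination, which is not intuitionistically valid.
A Kripke countermodel: worlds u0, u1; order generated by u0 <= u1; atoms true at each world — u0:{}; u1:{q}.
u0 ||-/- ~~q -> q: already at u0 itself, u0 ||- ~~q but u0 ||-/- q.
u0 lacks atom q, so u0 ||-/- q.
So the root u0 does not force the formula.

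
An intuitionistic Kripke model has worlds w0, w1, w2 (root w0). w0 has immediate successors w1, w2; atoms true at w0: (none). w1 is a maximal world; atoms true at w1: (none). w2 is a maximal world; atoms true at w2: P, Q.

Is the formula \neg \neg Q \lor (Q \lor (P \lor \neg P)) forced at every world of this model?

Not every world: w0 \nVdash \neg \neg Q \lor (Q \lor (P \lor \neg P)).
w0 \nVdash \neg \neg Q \lor (Q \lor (P \lor \neg P)): neither disjunct is forced at w0.
w0 \nVdash \neg \neg Q since w1 is accessible from w0 and w1 \Vdash \neg Q.

No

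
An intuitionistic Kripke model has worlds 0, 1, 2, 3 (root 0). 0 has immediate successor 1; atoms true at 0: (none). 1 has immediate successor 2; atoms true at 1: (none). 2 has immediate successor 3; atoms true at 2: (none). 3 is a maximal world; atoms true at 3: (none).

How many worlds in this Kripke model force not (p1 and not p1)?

4

0: forces it.
1: forces it.
2: forces it.
3: forces it.
Worlds forcing the formula: {0, 1, 2, 3}.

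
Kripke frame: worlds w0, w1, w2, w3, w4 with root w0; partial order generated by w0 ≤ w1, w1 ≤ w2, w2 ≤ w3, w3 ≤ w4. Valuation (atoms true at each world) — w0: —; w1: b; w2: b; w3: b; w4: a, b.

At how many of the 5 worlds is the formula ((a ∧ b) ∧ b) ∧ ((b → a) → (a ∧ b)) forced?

1

w0: does not force it — w0 ⊮ ((a ∧ b) ∧ b) ∧ ((b → a) → (a ∧ b)) since w0 fails (a ∧ b) ∧ b.
w1: does not force it — w1 ⊮ ((a ∧ b) ∧ b) ∧ ((b → a) → (a ∧ b)) since w1 fails (a ∧ b) ∧ b.
w2: does not force it — w2 ⊮ ((a ∧ b) ∧ b) ∧ ((b → a) → (a ∧ b)) since w2 fails (a ∧ b) ∧ b.
w3: does not force it.
w4: forces it.
Worlds forcing the formula: {w4}.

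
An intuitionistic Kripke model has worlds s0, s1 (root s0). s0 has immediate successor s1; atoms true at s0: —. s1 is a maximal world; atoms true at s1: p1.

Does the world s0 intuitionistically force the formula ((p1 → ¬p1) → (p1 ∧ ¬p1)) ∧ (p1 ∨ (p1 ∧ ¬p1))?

No

s0 ⊮ ((p1 → ¬p1) → (p1 ∧ ¬p1)) ∧ (p1 ∨ (p1 ∧ ¬p1)) since s0 fails p1 ∨ (p1 ∧ ¬p1).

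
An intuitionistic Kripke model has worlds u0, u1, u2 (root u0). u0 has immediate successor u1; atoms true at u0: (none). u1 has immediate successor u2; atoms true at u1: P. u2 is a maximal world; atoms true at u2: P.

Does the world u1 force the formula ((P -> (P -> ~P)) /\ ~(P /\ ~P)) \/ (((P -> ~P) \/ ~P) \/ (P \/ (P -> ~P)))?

u1 ||- ((P -> (P -> ~P)) /\ ~(P /\ ~P)) \/ (((P -> ~P) \/ ~P) \/ (P \/ (P -> ~P))) via the disjunct ((P -> ~P) \/ ~P) \/ (P \/ (P -> ~P)).

Yes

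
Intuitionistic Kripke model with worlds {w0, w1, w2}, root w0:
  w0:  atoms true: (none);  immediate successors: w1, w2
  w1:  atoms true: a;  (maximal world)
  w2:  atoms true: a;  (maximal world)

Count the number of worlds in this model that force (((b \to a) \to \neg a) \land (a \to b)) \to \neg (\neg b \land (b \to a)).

w0: forces it.
w1: forces it.
w2: forces it.
Worlds forcing the formula: {w0, w1, w2}.

3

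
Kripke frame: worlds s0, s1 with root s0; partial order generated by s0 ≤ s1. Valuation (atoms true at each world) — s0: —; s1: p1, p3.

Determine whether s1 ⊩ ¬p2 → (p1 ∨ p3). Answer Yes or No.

Yes

s1 ⊩ ¬p2 → (p1 ∨ p3): every world accessible from s1 that forces ¬p2 (namely s1) also forces p1 ∨ p3.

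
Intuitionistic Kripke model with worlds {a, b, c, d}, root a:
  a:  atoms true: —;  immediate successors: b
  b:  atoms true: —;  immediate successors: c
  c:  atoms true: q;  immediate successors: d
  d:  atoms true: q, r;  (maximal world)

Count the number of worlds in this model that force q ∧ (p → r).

a: does not force it — a ⊮ q ∧ (p → r) since a fails q.
b: does not force it — b ⊮ q ∧ (p → r) since b fails q.
c: forces it.
d: forces it.
Worlds forcing the formula: {c, d}.

2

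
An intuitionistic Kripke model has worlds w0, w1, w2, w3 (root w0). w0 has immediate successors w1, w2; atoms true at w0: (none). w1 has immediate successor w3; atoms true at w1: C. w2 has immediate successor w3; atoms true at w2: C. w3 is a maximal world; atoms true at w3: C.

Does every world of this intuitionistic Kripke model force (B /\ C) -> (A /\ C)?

Yes

w0 ||- (B /\ C) -> (A /\ C) vacuously: no world accessible from w0 forces the antecedent B /\ C.
Since the root w0 forces (B /\ C) -> (A /\ C) and forcing is persistent (monotone upward), every world forces it.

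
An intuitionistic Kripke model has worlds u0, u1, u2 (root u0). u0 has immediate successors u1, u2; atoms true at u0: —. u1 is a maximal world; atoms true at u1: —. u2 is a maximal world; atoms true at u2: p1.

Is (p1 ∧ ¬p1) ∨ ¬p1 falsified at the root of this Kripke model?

u0 ⊮ (p1 ∧ ¬p1) ∨ ¬p1: neither disjunct is forced at u0.
u0 ⊮ p1 ∧ ¬p1 since u0 fails p1.
So the root u0 does not force (p1 ∧ ¬p1) ∨ ¬p1; the model is a countermodel.

Yes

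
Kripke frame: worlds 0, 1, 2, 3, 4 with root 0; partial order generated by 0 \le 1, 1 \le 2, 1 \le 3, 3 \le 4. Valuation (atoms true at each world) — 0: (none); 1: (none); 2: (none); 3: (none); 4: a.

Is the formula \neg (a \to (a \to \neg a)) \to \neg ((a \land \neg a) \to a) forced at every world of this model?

Not every world: 0 \nVdash \neg (a \to (a \to \neg a)) \to \neg ((a \land \neg a) \to a).
0 \nVdash \neg (a \to (a \to \neg a)) \to \neg ((a \land \neg a) \to a): at the accessible world 3, 3 \Vdash \neg (a \to (a \to \neg a)) but 3 \nVdash \neg ((a \land \neg a) \to a).
3 \nVdash \neg ((a \land \neg a) \to a) since 3 is accessible from 3 and 3 \Vdash (a \land \neg a) \to a.
3 \Vdash (a \land \neg a) \to a vacuously: no world accessible from 3 forces the antecedent a \land \neg a.

No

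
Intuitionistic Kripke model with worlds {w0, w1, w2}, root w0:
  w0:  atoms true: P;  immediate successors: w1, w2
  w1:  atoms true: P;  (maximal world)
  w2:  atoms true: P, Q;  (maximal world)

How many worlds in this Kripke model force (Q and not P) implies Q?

w0: forces it.
w1: forces it.
w2: forces it.
Worlds forcing the formula: {w0, w1, w2}.

3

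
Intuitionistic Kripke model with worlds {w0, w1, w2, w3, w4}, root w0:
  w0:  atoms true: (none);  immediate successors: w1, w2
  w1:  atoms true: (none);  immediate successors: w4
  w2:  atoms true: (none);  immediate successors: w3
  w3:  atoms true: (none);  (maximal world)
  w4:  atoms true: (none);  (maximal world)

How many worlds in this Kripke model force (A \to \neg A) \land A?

0

w0: does not force it — w0 \nVdash (A \to \neg A) \land A since w0 fails A.
w1: does not force it — w1 \nVdash (A \to \neg A) \land A since w1 fails A.
w2: does not force it — w2 \nVdash (A \to \neg A) \land A since w2 fails A.
w3: does not force it.
w4: does not force it.
Worlds forcing the formula: { }.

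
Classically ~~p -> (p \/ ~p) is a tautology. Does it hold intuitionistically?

This is a variant of double-negation elimination (deriving excluded middle from double negation), which is not intuitionistically valid.
A Kripke countermodel: worlds u, v; order generated by u <= v; atoms true at each world — u:{}; v:{p}.
u ||-/- ~~p -> (p \/ ~p): already at u itself, u ||- ~~p but u ||-/- p \/ ~p.
u ||-/- p \/ ~p: neither disjunct is forced at u.
u lacks atom p, so u ||-/- p.
So the root u does not force the formula.

No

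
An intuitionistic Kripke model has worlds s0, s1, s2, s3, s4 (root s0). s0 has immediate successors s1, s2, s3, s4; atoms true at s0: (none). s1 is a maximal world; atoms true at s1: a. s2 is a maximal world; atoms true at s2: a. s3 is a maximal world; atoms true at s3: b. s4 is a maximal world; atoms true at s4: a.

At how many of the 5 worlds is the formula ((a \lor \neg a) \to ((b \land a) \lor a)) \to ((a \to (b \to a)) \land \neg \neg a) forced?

s0: forces it.
s1: forces it.
s2: forces it.
s3: forces it.
s4: forces it.
Worlds forcing the formula: {s0, s1, s2, s3, s4}.

5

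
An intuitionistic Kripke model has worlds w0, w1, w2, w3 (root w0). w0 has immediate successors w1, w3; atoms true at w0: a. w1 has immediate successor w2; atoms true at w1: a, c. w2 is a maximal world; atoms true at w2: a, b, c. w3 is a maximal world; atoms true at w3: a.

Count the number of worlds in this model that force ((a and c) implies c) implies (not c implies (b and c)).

w0: does not force it — w0 does not force ((a and c) implies c) implies (not c implies (b and c)): already at w0 itself, w0 forces (a and c) implies c but w0 does not force not c implies (b and c).
w1: forces it.
w2: forces it.
w3: does not force it — w3 does not force ((a and c) implies c) implies (not c implies (b and c)): already at w3 itself, w3 forces (a and c) implies c but w3 does not force not c implies (b and c).
Worlds forcing the formula: {w1, w2}.

2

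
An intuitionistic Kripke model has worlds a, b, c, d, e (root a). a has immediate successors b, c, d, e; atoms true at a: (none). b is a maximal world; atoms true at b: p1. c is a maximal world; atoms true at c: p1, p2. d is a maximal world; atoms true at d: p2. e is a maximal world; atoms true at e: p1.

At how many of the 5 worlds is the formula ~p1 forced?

1

a: does not force it — a ||-/- ~p1 since b is accessible from a and b ||- p1.
b: does not force it.
c: does not force it.
d: forces it.
e: does not force it.
Worlds forcing the formula: {d}.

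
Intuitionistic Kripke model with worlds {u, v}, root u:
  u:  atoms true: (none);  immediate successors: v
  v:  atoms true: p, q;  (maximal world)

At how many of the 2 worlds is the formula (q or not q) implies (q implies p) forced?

2

u: forces it.
v: forces it.
Worlds forcing the formula: {u, v}.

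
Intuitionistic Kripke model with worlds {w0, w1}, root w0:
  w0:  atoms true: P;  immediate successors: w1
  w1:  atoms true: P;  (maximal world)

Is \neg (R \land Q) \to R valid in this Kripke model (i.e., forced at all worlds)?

No

Not every world: w0 \nVdash \neg (R \land Q) \to R.
w0 \nVdash \neg (R \land Q) \to R: already at w0 itself, w0 \Vdash \neg (R \land Q) but w0 \nVdash R.
w0 lacks atom R, so w0 \nVdash R.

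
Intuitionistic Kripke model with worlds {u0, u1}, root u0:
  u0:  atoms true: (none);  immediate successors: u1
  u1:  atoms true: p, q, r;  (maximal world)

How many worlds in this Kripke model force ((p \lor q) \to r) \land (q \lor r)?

1

u0: does not force it — u0 \nVdash ((p \lor q) \to r) \land (q \lor r) since u0 fails q \lor r.
u1: forces it.
Worlds forcing the formula: {u1}.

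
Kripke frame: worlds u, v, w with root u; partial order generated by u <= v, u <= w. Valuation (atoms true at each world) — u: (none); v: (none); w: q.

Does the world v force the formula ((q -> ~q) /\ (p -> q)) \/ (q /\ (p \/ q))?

Yes

v ||- ((q -> ~q) /\ (p -> q)) \/ (q /\ (p \/ q)) via the disjunct (q -> ~q) /\ (p -> q).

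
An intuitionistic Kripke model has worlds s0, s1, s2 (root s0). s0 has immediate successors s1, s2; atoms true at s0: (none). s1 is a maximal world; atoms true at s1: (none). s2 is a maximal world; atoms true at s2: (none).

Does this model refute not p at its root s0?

s0 forces not p: no world accessible from s0 forces p.
So the root s0 forces not p; the model is not a countermodel.

No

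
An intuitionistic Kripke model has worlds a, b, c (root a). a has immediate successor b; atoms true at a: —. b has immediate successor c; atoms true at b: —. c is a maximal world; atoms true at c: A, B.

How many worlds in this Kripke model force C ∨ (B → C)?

a: does not force it — a ⊮ C ∨ (B → C): neither disjunct is forced at a.
b: does not force it — b ⊮ C ∨ (B → C): neither disjunct is forced at b.
c: does not force it — c ⊮ C ∨ (B → C): neither disjunct is forced at c.
Worlds forcing the formula: { }.

0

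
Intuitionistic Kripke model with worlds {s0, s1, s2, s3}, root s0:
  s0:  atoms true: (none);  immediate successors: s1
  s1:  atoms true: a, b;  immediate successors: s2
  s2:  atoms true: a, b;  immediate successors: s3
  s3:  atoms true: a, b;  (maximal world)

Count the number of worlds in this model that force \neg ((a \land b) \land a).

0

s0: does not force it — s0 \nVdash \neg ((a \land b) \land a) since s1 is accessible from s0 and s1 \Vdash (a \land b) \land a.
s1: does not force it — s1 \nVdash \neg ((a \land b) \land a) since s1 is accessible from s1 and s1 \Vdash (a \land b) \land a.
s2: does not force it — s2 \nVdash \neg ((a \land b) \land a) since s2 is accessible from s2 and s2 \Vdash (a \land b) \land a.
s3: does not force it.
Worlds forcing the formula: { }.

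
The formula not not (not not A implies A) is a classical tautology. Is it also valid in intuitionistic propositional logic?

This is the double negation of double-negation elimination, which is intuitionistically derivable.
By Glivenko's theorem the double negation of any classical propositional tautology is intuitionistically provable; not not A implies A is classically a tautology.

Yes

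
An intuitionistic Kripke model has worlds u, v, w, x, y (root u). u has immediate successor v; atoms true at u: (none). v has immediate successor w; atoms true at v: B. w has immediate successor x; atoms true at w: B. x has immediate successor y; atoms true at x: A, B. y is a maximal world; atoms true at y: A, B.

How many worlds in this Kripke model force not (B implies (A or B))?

0

u: does not force it — u does not force not (B implies (A or B)) since u is accessible from u and u forces B implies (A or B).
v: does not force it — v does not force not (B implies (A or B)) since v is accessible from v and v forces B implies (A or B).
w: does not force it — w does not force not (B implies (A or B)) since w is accessible from w and w forces B implies (A or B).
x: does not force it.
y: does not force it.
Worlds forcing the formula: { }.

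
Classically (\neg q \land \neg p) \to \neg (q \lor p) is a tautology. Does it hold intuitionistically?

This is a constructively valid De Morgan direction (conjunction of negations to negated disjunction), which is intuitionistically derivable.
If both \neg q and \neg p hold at a world, no accessible world forces q or forces p, so none forces q \lor p.

Yes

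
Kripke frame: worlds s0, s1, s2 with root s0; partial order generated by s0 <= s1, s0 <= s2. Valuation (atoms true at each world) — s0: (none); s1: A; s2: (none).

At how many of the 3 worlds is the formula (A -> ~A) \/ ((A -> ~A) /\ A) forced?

1

s0: does not force it — s0 ||-/- (A -> ~A) \/ ((A -> ~A) /\ A): neither disjunct is forced at s0.
s1: does not force it — s1 ||-/- (A -> ~A) \/ ((A -> ~A) /\ A): neither disjunct is forced at s1.
s2: forces it.
Worlds forcing the formula: {s2}.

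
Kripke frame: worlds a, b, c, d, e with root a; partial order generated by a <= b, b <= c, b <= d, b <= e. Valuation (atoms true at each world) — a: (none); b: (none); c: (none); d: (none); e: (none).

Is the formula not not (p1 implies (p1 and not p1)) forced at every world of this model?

Yes

a forces not not (p1 implies (p1 and not p1)): no world accessible from a forces not (p1 implies (p1 and not p1)).
Since the root a forces not not (p1 implies (p1 and not p1)) and forcing is persistent (monotone upward), every world forces it.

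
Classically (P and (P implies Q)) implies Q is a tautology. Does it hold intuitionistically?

Yes

This is modus ponens in implicational form, which is intuitionistically derivable.
If a world forces P and P implies Q, then applying the implication at that world (which is accessible from itself) gives Q.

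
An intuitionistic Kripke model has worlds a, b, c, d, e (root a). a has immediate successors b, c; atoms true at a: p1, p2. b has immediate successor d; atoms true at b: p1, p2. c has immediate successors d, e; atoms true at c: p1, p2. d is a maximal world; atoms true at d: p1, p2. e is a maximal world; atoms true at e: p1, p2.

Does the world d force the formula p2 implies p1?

d forces p2 implies p1: every world accessible from d that forces p2 (namely d) also forces p1.

Yes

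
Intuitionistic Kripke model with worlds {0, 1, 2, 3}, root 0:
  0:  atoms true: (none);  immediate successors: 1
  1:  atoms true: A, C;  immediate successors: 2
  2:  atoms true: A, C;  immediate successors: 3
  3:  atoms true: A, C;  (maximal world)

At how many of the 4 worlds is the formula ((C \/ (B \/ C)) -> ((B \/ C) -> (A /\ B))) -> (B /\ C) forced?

0: forces it.
1: forces it.
2: forces it.
3: forces it.
Worlds forcing the formula: {0, 1, 2, 3}.

4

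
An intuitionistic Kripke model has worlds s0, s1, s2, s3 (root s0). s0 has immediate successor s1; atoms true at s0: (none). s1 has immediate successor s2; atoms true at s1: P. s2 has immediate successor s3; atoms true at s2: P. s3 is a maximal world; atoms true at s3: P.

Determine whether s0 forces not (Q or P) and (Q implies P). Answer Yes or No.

No

s0 does not force not (Q or P) and (Q implies P) since s0 fails not (Q or P).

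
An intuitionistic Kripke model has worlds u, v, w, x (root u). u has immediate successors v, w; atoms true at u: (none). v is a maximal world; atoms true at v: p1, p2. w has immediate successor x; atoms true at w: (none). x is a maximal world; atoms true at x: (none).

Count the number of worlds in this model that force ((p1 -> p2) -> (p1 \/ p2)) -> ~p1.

u: does not force it — u ||-/- ((p1 -> p2) -> (p1 \/ p2)) -> ~p1: at the accessible world v, v ||- (p1 -> p2) -> (p1 \/ p2) but v ||-/- ~p1.
v: does not force it.
w: forces it.
x: forces it.
Worlds forcing the formula: {w, x}.

2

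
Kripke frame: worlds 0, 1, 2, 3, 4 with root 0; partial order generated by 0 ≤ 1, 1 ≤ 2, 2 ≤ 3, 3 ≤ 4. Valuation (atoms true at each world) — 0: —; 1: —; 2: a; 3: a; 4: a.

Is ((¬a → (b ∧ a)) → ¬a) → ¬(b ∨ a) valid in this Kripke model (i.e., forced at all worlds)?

Yes

0 ⊩ ((¬a → (b ∧ a)) → ¬a) → ¬(b ∨ a) vacuously: no world accessible from 0 forces the antecedent (¬a → (b ∧ a)) → ¬a.
Since the root 0 forces ((¬a → (b ∧ a)) → ¬a) → ¬(b ∨ a) and forcing is persistent (monotone upward), every world forces it.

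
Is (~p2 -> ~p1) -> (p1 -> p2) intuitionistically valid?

No

This is the converse of contraposition, which is not intuitionistically valid.
A Kripke countermodel: worlds u0, u1; order generated by u0 <= u1; atoms true at each world — u0:{p1}; u1:{p1,p2}.
u0 ||-/- (~p2 -> ~p1) -> (p1 -> p2): already at u0 itself, u0 ||- ~p2 -> ~p1 but u0 ||-/- p1 -> p2.
u0 ||-/- p1 -> p2: already at u0 itself, u0 ||- p1 but u0 ||-/- p2.
u0 lacks atom p2, so u0 ||-/- p2.
So the root u0 does not force the formula.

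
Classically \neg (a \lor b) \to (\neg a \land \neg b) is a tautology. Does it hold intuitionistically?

This is a constructively valid De Morgan direction (negated disjunction to conjunction of negations), which is intuitionistically derivable.
From \neg (a \lor b): if a held then a \lor b would, contradiction — so \neg a; similarly \neg b.

Yes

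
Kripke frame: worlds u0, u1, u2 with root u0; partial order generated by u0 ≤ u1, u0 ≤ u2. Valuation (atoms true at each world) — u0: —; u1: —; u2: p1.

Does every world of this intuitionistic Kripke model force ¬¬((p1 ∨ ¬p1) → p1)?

No

Not every world: u0 ⊮ ¬¬((p1 ∨ ¬p1) → p1).
u0 ⊮ ¬¬((p1 ∨ ¬p1) → p1) since u1 is accessible from u0 and u1 ⊩ ¬((p1 ∨ ¬p1) → p1).
u1 ⊩ ¬((p1 ∨ ¬p1) → p1): no world accessible from u1 forces (p1 ∨ ¬p1) → p1.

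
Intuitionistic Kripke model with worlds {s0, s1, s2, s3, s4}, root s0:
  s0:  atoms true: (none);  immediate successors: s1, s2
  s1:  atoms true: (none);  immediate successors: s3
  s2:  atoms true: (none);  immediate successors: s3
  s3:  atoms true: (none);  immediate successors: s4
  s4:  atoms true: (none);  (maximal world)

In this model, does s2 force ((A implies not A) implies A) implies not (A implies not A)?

s2 forces ((A implies not A) implies A) implies not (A implies not A) vacuously: no world accessible from s2 forces the antecedent (A implies not A) implies A.

Yes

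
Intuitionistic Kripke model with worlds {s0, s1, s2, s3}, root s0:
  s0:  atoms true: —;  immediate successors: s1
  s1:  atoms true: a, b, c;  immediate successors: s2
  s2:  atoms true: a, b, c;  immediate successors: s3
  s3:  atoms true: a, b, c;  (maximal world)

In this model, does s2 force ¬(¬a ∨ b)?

No

s2 ⊮ ¬(¬a ∨ b) since s2 is accessible from s2 and s2 ⊩ ¬a ∨ b.
s2 ⊩ ¬a ∨ b via the disjunct b.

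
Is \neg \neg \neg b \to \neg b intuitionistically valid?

Yes

This is triple-negation reduction, which is intuitionistically derivable.
Assume \neg \neg \neg b and suppose b. Then \neg \neg b (double-negation introduction), contradicting \neg \neg \neg b. So \neg b.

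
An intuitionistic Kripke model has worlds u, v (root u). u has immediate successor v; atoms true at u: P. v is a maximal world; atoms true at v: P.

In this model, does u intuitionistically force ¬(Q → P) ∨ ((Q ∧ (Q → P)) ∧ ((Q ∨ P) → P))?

No

u ⊮ ¬(Q → P) ∨ ((Q ∧ (Q → P)) ∧ ((Q ∨ P) → P)): neither disjunct is forced at u.
u ⊮ ¬(Q → P) since u is accessible from u and u ⊩ Q → P.
u ⊩ Q → P vacuously: no world accessible from u forces the antecedent Q.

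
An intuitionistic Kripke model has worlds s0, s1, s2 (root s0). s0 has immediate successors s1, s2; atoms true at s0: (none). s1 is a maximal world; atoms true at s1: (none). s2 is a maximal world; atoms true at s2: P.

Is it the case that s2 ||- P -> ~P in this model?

No

s2 ||-/- P -> ~P: already at s2 itself, s2 ||- P but s2 ||-/- ~P.
s2 ||-/- ~P since s2 is accessible from s2 and s2 ||- P.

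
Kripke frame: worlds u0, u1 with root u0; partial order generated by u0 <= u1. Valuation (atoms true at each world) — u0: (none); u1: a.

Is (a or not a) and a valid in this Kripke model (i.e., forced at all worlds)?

No

Not every world: u0 does not force (a or not a) and a.
u0 does not force (a or not a) and a since u0 fails a or not a.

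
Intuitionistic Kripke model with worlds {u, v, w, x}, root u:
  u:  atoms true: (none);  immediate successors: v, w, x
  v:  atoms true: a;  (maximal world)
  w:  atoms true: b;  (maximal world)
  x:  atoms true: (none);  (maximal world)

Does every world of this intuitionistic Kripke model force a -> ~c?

Yes

u ||- a -> ~c: every world accessible from u that forces a (namely v) also forces ~c.
Since the root u forces a -> ~c and forcing is persistent (monotone upward), every world forces it.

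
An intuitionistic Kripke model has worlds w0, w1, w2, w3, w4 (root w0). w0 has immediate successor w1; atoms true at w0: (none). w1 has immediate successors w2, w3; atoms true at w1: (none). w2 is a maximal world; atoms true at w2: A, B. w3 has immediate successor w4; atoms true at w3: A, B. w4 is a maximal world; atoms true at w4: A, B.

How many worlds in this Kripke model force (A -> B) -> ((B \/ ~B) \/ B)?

3

w0: does not force it — w0 ||-/- (A -> B) -> ((B \/ ~B) \/ B): already at w0 itself, w0 ||- A -> B but w0 ||-/- (B \/ ~B) \/ B.
w1: does not force it — w1 ||-/- (A -> B) -> ((B \/ ~B) \/ B): already at w1 itself, w1 ||- A -> B but w1 ||-/- (B \/ ~B) \/ B.
w2: forces it.
w3: forces it.
w4: forces it.
Worlds forcing the formula: {w2, w3, w4}.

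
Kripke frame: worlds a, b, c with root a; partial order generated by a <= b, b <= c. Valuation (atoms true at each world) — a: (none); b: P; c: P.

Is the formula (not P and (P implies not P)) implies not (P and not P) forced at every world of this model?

a forces (not P and (P implies not P)) implies not (P and not P) vacuously: no world accessible from a forces the antecedent not P and (P implies not P).
Since the root a forces (not P and (P implies not P)) implies not (P and not P) and forcing is persistent (monotone upward), every world forces it.

Yes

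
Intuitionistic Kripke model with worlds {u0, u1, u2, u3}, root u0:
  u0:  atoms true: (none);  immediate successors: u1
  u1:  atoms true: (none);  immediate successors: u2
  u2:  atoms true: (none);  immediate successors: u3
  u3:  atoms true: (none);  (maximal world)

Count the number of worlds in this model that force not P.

u0: forces it.
u1: forces it.
u2: forces it.
u3: forces it.
Worlds forcing the formula: {u0, u1, u2, u3}.

4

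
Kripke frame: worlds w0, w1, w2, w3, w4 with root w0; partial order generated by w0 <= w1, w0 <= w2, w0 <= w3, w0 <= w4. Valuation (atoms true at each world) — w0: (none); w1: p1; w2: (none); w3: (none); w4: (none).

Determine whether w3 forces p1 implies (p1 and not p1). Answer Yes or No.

w3 forces p1 implies (p1 and not p1) vacuously: no world accessible from w3 forces the antecedent p1.

Yes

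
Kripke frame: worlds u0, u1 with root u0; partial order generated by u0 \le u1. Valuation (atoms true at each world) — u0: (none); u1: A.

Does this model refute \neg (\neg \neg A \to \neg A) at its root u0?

u0 \Vdash \neg (\neg \neg A \to \neg A): no world accessible from u0 forces \neg \neg A \to \neg A.
So the root u0 forces \neg (\neg \neg A \to \neg A); the model is not a countermodel.

No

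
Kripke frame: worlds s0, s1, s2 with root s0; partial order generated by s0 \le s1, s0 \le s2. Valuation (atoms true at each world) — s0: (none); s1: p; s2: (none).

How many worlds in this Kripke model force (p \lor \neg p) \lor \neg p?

2

s0: does not force it — s0 \nVdash (p \lor \neg p) \lor \neg p: neither disjunct is forced at s0.
s1: forces it.
s2: forces it.
Worlds forcing the formula: {s1, s2}.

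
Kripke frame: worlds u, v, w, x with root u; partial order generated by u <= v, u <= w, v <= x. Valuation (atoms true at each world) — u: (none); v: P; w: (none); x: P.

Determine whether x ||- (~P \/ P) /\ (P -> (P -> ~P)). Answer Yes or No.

x ||-/- (~P \/ P) /\ (P -> (P -> ~P)) since x fails P -> (P -> ~P).

No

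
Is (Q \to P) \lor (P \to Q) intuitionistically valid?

No

This is the Gödel–Dummett linearity axiom, which is not intuitionistically valid.
A Kripke countermodel: worlds 0, 1, 2; order generated by 0 \le 1, 0 \le 2; atoms true at each world — 0:{}; 1:{Q}; 2:{P}.
0 \nVdash (Q \to P) \lor (P \to Q): neither disjunct is forced at 0.
0 \nVdash Q \to P: at the accessible world 1, 1 \Vdash Q but 1 \nVdash P.
1 lacks atom P, so 1 \nVdash P.
So the root 0 does not force the formula.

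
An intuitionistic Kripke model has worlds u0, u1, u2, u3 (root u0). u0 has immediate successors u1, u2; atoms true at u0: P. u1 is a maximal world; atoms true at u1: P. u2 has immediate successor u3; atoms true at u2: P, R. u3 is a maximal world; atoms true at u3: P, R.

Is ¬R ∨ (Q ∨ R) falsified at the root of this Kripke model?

u0 ⊮ ¬R ∨ (Q ∨ R): neither disjunct is forced at u0.
u0 ⊮ ¬R since u2 is accessible from u0 and u2 ⊩ R.
So the root u0 does not force ¬R ∨ (Q ∨ R); the model is a countermodel.

Yes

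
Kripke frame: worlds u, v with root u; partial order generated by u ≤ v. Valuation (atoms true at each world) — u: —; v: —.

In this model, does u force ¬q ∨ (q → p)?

u ⊩ ¬q ∨ (q → p) via the disjunct ¬q.

Yes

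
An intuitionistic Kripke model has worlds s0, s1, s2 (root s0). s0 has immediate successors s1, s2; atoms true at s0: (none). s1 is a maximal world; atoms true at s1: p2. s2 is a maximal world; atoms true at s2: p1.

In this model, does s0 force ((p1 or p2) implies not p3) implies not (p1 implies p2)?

No

s0 does not force ((p1 or p2) implies not p3) implies not (p1 implies p2): already at s0 itself, s0 forces (p1 or p2) implies not p3 but s0 does not force not (p1 implies p2).
s0 does not force not (p1 implies p2) since s1 is accessible from s0 and s1 forces p1 implies p2.
s1 forces p1 implies p2 vacuously: no world accessible from s1 forces the antecedent p1.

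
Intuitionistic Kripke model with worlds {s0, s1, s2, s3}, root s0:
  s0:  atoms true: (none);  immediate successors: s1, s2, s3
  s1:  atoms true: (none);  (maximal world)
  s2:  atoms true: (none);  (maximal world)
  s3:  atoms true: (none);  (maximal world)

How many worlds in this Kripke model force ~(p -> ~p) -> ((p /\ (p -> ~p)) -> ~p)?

s0: forces it.
s1: forces it.
s2: forces it.
s3: forces it.
Worlds forcing the formula: {s0, s1, s2, s3}.

4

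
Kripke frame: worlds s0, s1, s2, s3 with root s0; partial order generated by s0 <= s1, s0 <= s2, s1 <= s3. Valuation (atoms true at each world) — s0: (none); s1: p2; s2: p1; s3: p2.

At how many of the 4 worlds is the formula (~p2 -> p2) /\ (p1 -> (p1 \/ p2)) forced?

s0: does not force it — s0 ||-/- (~p2 -> p2) /\ (p1 -> (p1 \/ p2)) since s0 fails ~p2 -> p2.
s1: forces it.
s2: does not force it.
s3: forces it.
Worlds forcing the formula: {s1, s3}.

2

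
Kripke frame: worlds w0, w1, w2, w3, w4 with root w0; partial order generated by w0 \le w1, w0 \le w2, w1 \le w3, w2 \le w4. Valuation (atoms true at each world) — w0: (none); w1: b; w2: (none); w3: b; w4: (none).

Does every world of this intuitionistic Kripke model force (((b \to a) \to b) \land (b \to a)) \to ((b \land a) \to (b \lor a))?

Yes

w0 \Vdash (((b \to a) \to b) \land (b \to a)) \to ((b \land a) \to (b \lor a)) vacuously: no world accessible from w0 forces the antecedent ((b \to a) \to b) \land (b \to a).
Since the root w0 forces (((b \to a) \to b) \land (b \to a)) \to ((b \land a) \to (b \lor a)) and forcing is persistent (monotone upward), every world forces it.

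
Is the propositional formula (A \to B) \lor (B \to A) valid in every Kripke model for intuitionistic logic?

This is the Gödel–Dummett linearity axiom, which is not intuitionistically valid.
A Kripke countermodel: worlds u0, u1, u2; order generated by u0 \le u1, u0 \le u2; atoms true at each world — u0:{}; u1:{A}; u2:{B}.
u0 \nVdash (A \to B) \lor (B \to A): neither disjunct is forced at u0.
u0 \nVdash A \to B: at the accessible world u1, u1 \Vdash A but u1 \nVdash B.
u1 lacks atom B, so u1 \nVdash B.
So the root u0 does not force the formula.

No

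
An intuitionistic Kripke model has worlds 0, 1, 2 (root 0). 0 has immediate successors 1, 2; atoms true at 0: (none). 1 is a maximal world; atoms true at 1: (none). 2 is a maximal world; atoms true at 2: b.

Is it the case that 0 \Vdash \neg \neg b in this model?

0 \nVdash \neg \neg b since 1 is accessible from 0 and 1 \Vdash \neg b.
1 \Vdash \neg b: no world accessible from 1 forces b.

No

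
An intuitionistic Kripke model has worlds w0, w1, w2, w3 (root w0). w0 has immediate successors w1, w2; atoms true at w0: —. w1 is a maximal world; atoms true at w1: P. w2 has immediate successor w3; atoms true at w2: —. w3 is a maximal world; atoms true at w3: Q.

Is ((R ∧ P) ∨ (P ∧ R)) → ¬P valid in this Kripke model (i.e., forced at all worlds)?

w0 ⊩ ((R ∧ P) ∨ (P ∧ R)) → ¬P vacuously: no world accessible from w0 forces the antecedent (R ∧ P) ∨ (P ∧ R).
Since the root w0 forces ((R ∧ P) ∨ (P ∧ R)) → ¬P and forcing is persistent (monotone upward), every world forces it.

Yes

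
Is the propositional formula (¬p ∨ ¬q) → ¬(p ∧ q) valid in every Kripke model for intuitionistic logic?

Yes

This is a constructively valid De Morgan direction (disjunction of negations to negated conjunction), which is intuitionistically derivable.
If ¬p holds at a world then no accessible world forces p, hence none forces p ∧ q; likewise for ¬q.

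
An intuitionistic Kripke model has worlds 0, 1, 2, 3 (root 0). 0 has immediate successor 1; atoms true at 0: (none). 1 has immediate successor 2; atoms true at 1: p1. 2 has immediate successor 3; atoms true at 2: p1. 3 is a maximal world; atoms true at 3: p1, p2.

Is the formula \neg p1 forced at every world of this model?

Not every world: 0 \nVdash \neg p1.
0 \nVdash \neg p1 since 1 is accessible from 0 and 1 \Vdash p1.

No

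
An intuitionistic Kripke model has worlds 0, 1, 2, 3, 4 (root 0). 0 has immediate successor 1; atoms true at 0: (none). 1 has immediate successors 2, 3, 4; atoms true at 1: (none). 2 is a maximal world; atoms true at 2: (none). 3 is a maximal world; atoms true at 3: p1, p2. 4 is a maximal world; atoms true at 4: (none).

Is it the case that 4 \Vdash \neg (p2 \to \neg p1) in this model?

No

4 \nVdash \neg (p2 \to \neg p1) since 4 is accessible from 4 and 4 \Vdash p2 \to \neg p1.
4 \Vdash p2 \to \neg p1 vacuously: no world accessible from 4 forces the antecedent p2.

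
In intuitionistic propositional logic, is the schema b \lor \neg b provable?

No

This is the law of excluded middle, which is not intuitionistically valid.
A Kripke countermodel: worlds 0, 1; order generated by 0 \le 1; atoms true at each world — 0:{}; 1:{b}.
0 \nVdash b \lor \neg b: neither disjunct is forced at 0.
0 lacks atom b, so 0 \nVdash b.
So the root 0 does not force the formula.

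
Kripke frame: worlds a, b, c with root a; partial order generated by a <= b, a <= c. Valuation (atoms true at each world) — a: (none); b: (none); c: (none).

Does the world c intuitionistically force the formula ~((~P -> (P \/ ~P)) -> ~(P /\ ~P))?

c ||-/- ~((~P -> (P \/ ~P)) -> ~(P /\ ~P)) since c is accessible from c and c ||- (~P -> (P \/ ~P)) -> ~(P /\ ~P).
c ||- (~P -> (P \/ ~P)) -> ~(P /\ ~P): every world accessible from c that forces ~P -> (P \/ ~P) (namely c) also forces ~(P /\ ~P).

No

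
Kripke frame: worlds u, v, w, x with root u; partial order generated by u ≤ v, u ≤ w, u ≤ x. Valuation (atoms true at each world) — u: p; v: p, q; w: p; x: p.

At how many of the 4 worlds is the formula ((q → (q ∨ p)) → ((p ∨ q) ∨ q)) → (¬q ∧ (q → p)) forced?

u: does not force it — u ⊮ ((q → (q ∨ p)) → ((p ∨ q) ∨ q)) → (¬q ∧ (q → p)): already at u itself, u ⊩ (q → (q ∨ p)) → ((p ∨ q) ∨ q) but u ⊮ ¬q ∧ (q → p).
v: does not force it — v ⊮ ((q → (q ∨ p)) → ((p ∨ q) ∨ q)) → (¬q ∧ (q → p)): already at v itself, v ⊩ (q → (q ∨ p)) → ((p ∨ q) ∨ q) but v ⊮ ¬q ∧ (q → p).
w: forces it.
x: forces it.
Worlds forcing the formula: {w, x}.

2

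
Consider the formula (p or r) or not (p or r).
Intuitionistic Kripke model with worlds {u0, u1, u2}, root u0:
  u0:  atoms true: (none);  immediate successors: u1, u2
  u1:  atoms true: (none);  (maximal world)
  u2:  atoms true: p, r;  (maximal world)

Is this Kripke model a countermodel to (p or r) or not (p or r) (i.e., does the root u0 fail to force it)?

u0 does not force (p or r) or not (p or r): neither disjunct is forced at u0.
u0 does not force p or r: neither disjunct is forced at u0.
u0 lacks atom p, so u0 does not force p.
So the root u0 does not force (p or r) or not (p or r); the model is a countermodel.

Yes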